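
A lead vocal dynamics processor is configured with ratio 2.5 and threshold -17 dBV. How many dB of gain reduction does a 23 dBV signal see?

24 dB

23 dBV exceeds the threshold by 40 dB.
At 2.5:1, output sits 40/2.5 = 16 dB above threshold.
So the signal is attenuated by 40 − 16 = 24 dB.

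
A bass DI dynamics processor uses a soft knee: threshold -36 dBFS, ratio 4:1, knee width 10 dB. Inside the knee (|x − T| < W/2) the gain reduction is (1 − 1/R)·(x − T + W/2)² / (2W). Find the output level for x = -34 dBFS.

-35.8375 dBFS

x − T + W/2 = -34 − (-36) + 5 = 7.
GR = (1 − 1/4) × 7² / 20 = 0.75 × 49 / 20 = 1.8375 dB.
Output = -34 − 1.8375 = -35.8375 dBFS.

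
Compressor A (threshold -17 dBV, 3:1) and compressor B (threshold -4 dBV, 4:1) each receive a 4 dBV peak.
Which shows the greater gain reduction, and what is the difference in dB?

A: GR = 21 − 21/3 = 14 dB.
B: GR = 8 − 8/4 = 6 dB.
A applies 8 dB more gain reduction.

A, by 8 dB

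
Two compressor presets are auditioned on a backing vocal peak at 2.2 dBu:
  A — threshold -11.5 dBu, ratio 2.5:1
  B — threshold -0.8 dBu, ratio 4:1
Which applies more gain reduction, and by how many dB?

A, by 5.97 dB

A: GR = 13.7 − 13.7/2.5 = 8.22 dB.
B: GR = 3 − 3/4 = 2.25 dB.
Difference: 5.97 dB in favour of A.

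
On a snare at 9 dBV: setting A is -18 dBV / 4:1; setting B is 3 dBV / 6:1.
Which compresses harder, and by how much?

A, by 15.25 dB

A: 27 dB over, compressed to 6.75 dB over, so 20.25 dB of GR.
B: 6 dB over, compressed to 1 dB over, so 5 dB of GR.
A reduces 15.25 dB more.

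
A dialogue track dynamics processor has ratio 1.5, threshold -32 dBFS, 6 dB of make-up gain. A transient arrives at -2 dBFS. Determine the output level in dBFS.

Overshoot: -2 − (-32) = 30 dB.
At 1.5:1 the overshoot is divided by 1.5, leaving 20 dB above threshold.
Output = -32 + 20 = -12 dBFS; make-up adds 6 dB, giving -6 dBFS.

-6 dBFS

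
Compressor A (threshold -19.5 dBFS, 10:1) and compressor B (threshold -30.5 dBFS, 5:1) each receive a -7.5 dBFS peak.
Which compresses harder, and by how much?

B, by 7.6 dB

A: GR = 12 − 12/10 = 10.8 dB.
B: GR = 23 − 23/5 = 18.4 dB.
B reduces 7.6 dB more.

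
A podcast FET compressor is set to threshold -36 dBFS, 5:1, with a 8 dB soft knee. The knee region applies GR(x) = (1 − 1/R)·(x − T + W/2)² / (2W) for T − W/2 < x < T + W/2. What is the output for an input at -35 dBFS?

-36.25 dBFS

x − T + W/2 = -35 − (-36) + 4 = 5.
GR = (1 − 1/5) × 5² / 16 = 0.8 × 25 / 16 = 1.25 dB.
Output = -35 − 1.25 = -36.25 dBFS.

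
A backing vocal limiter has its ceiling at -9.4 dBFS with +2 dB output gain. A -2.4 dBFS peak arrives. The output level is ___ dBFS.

At ∞:1, everything above -9.4 dBFS is held at the ceiling.
Output gain then adds 2 dB: -9.4 + 2 = -7.4 dBFS.

-7.4 dBFS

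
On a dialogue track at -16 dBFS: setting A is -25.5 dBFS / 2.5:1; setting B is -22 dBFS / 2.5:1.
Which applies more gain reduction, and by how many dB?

A: overshoot 9.5 dB → output overshoot 3.8 dB → GR 5.7 dB.
B: overshoot 6 dB → output overshoot 2.4 dB → GR 3.6 dB.
Difference: 2.1 dB in favour of A.

A, by 2.1 dB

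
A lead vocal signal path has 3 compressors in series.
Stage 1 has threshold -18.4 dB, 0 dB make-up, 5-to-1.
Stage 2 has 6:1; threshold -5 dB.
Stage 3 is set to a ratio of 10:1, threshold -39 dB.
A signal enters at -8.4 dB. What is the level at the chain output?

Stage 1: overshoot 10 dB → 10/5 = 2 dB → -16.4 dB.
Stage 2: -16.4 dB ≤ -5 dB, so stage 2 doesn't engage; output -16.4 dB.
Stage 3: overshoot 22.6 dB → 22.6/10 = 2.26 dB → -36.74 dB.

-36.74 dB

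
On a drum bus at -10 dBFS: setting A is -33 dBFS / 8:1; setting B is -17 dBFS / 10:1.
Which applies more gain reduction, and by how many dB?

A: 23 dB over, compressed to 2.875 dB over, so 20.125 dB of GR.
B: 7 dB over, compressed to 0.7 dB over, so 6.3 dB of GR.
A reduces 13.825 dB more.

A, by 13.825 dB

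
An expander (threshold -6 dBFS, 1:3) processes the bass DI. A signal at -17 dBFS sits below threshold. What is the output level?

-39 dBFS

Undershoot = (-6) − (-17) = 11 dB.
At 1:3, that expands to 33 dB under threshold.
Output = -6 − 33 = -39 dBFS.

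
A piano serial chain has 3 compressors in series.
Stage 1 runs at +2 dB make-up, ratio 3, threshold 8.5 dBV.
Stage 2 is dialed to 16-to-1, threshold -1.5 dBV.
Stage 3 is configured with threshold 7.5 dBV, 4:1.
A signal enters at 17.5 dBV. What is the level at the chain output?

-0.5625 dBV

Stage 1: 9 dB above 8.5 dBV, reduced 3:1 to 3 dB above → 11.5 dBV; +2 dB make-up → 13.5 dBV.
Stage 2: 13.5 dBV is 15 dB over -1.5 dBV; at 16:1 that becomes 0.9375 dB over, giving -0.5625 dBV.
Stage 3: -0.5625 dBV ≤ 7.5 dBV, so stage 3 doesn't engage; output -0.5625 dBV.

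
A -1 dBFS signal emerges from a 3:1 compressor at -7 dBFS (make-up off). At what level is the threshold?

-10 dBFS

Let T be the threshold. Output overshoot = (input overshoot)/R, so -7 − T = (-1 − T)/3.
3·(-7 − T) = -1 − T → 2·T = -21 − (-1) = -20.
T = -20/2 = -10 dBFS.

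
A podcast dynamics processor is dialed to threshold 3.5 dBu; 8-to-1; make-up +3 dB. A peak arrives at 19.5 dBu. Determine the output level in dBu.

19.5 dBu sits 16 dB over threshold.
The 16 dB excess becomes 2 dB after 8:1 reduction.
Output = 3.5 + 2 = 5.5 dBu; make-up adds 3 dB, giving 8.5 dBu.

8.5 dBu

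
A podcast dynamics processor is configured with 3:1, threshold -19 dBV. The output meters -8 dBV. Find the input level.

That's 11 dB above the -19 dBV threshold.
Before 3:1 compression the overshoot was 11 × 3 = 33 dB, so input = -19 + 33 = 14 dBV.

14 dBV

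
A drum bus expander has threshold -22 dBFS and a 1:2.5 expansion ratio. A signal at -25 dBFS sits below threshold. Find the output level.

Undershoot = (-22) − (-25) = 3 dB.
At 1:2.5, that expands to 7.5 dB under threshold.
Output = -22 − 7.5 = -29.5 dBFS.

-29.5 dBFS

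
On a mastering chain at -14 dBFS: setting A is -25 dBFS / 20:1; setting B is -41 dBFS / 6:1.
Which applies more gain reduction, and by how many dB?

A: 11 dB over, compressed to 0.55 dB over, so 10.45 dB of GR.
B: 27 dB over, compressed to 4.5 dB over, so 22.5 dB of GR.
B applies 12.05 dB more gain reduction.

B, by 12.05 dB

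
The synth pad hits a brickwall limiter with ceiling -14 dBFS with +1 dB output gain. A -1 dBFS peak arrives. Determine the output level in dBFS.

A brickwall limiter is an ∞:1 compressor: any input above the ceiling is clamped to -14 dBFS.
Output gain then adds 1 dB: -14 + 1 = -13 dBFS.

-13 dBFS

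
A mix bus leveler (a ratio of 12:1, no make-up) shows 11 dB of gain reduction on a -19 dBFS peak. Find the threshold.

-31 dBFS

Gain reduction = -19 − (-30) = 11 dB; output overshoot = GR / (R − 1) = 11 / 11 = 1 dB.
Threshold = output − output overshoot = -30 − 1 = -31 dBFS.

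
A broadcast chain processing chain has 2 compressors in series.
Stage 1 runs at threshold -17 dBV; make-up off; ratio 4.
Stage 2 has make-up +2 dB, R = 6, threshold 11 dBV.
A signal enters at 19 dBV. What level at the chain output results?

Stage 1: 19 dBV is 36 dB over -17 dBV; at 4:1 that becomes 9 dB over, giving -8 dBV.
Stage 2: -8 dBV is at or below the 11 dBV threshold — no compression; make-up brings it to -6 dBV.

-6 dBV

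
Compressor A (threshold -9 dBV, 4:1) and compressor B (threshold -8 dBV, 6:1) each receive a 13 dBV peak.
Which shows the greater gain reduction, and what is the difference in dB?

B, by 1 dB

A: GR = 22 − 22/4 = 16.5 dB.
B: GR = 21 − 21/6 = 17.5 dB.
B reduces 1 dB more.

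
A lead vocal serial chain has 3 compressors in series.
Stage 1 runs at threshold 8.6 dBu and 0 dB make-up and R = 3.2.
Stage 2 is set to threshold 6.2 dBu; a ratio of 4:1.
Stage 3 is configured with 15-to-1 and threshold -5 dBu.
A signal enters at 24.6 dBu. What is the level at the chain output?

Stage 1: 16 dB above 8.6 dBu, reduced 3.2:1 to 5 dB above → 13.6 dBu.
Stage 2: 7.4 dB above 6.2 dBu, reduced 4:1 to 1.85 dB above → 8.05 dBu.
Stage 3: 8.05 dBu is 13.05 dB over -5 dBu; at 15:1 that becomes 0.87 dB over, giving -4.13 dBu.

-4.13 dBu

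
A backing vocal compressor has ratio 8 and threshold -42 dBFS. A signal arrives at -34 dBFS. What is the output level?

-41 dBFS

Overshoot: -34 − (-42) = 8 dB.
At 8:1 the overshoot is divided by 8, leaving 1 dB above threshold.
So the level is -42 + 1 = -41 dBFS.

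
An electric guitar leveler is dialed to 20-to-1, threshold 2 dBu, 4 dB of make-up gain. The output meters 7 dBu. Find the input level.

Stripping the +4 dB make-up gives 3 dBu at the gain stage.
The compressed level sits 3 − 2 = 1 dB over threshold.
Before 20:1 compression the overshoot was 1 × 20 = 20 dB, so input = 2 + 20 = 22 dBu.

22 dBu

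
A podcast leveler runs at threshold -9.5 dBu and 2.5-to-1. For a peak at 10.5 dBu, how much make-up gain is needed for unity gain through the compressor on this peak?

12 dB

Overshoot 20 dB → 20/2.5 = 8 dB after compression, so the compressed level is -9.5 + 8 = -1.5 dBu.
Make-up = target − compressed = 10.5 − (-1.5) = 12 dB.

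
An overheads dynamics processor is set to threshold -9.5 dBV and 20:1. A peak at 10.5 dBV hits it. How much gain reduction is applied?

19 dB

10.5 dBV exceeds the threshold by 20 dB.
At 20:1, output sits 20/20 = 1 dB above threshold.
Gain reduction = 20 − 1 = 19 dB.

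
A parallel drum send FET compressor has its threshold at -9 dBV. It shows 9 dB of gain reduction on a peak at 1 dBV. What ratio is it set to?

10:1

Input overshoot = 1 − (-9) = 10 dB.
Output overshoot = 10 − 9 = 1 dB.
Ratio = input overshoot / output overshoot = 10 / 1 = 10.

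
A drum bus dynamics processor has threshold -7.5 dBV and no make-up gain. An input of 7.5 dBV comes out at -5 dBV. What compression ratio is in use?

6:1

Input overshoot = 7.5 − (-7.5) = 15 dB; output overshoot = -5 − (-7.5) = 2.5 dB.
Ratio = 15 / 2.5 = 6.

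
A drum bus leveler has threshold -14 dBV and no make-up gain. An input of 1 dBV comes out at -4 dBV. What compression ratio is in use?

Input overshoot = 1 − (-14) = 15 dB; output overshoot = -4 − (-14) = 10 dB.
Ratio = 15 / 10 = 1.5.

1.5:1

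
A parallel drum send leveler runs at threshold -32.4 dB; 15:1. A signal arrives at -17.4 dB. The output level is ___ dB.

The input is 15 dB above the -32.4 dB threshold.
The 15 dB excess becomes 1 dB after 15:1 reduction.
Output = -32.4 + 1 = -31.4 dB.

-31.4 dB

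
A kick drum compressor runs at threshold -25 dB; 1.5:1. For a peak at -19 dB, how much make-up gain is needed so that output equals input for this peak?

The peak compresses to -25 + 6/1.5 = -21 dB.
To reach -19 dB requires -19 − (-21) = 2 dB of make-up.

2 dB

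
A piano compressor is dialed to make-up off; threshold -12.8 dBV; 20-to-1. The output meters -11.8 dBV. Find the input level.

7.2 dBV

That's 1 dB above the -12.8 dBV threshold.
Before 20:1 compression the overshoot was 1 × 20 = 20 dB, so input = -12.8 + 20 = 7.2 dBV.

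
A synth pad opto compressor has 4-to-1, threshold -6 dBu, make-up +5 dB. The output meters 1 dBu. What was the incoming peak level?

Before make-up, the level was 1 − 5 = -4 dBu.
The compressed level sits -4 − (-6) = 2 dB over threshold.
Undo the ratio: input overshoot = 2 × 4 = 8 dB, giving input = 2 dBu.

2 dBu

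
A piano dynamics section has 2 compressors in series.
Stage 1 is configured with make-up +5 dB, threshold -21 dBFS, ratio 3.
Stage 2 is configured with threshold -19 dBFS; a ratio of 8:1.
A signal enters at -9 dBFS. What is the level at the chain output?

Stage 1: 12 dB above -21 dBFS, reduced 3:1 to 4 dB above → -17 dBFS; +5 dB make-up → -12 dBFS.
Stage 2: 7 dB above -19 dBFS, reduced 8:1 to 0.875 dB above → -18.125 dBFS.

-18.125 dBFS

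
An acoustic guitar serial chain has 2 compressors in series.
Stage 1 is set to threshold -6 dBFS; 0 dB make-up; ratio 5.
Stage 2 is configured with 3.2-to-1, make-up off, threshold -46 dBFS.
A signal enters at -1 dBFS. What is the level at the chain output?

Stage 1: 5 dB above -6 dBFS, reduced 5:1 to 1 dB above → -5 dBFS.
Stage 2: overshoot 41 dB → 41/3.2 = 12.8125 dB → -33.1875 dBFS.

-33.1875 dBFS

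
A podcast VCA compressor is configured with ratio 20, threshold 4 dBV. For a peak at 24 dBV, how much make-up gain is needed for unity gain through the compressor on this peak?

19 dB

Overshoot 20 dB → 20/20 = 1 dB after compression, so the compressed level is 4 + 1 = 5 dBV.
Make-up = target − compressed = 24 − 5 = 19 dB.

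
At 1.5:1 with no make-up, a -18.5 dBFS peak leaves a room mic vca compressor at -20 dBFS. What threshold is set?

-23 dBFS

Input is 4.5 dB above T (since output overshoot × R = input overshoot: (-20 − T)·1.5 = -18.5 − T gives T = -23 dBFS).
Check: -23 + (-18.5 − (-23))/1.5 = -23 + 3 = -20 dBFS. ✓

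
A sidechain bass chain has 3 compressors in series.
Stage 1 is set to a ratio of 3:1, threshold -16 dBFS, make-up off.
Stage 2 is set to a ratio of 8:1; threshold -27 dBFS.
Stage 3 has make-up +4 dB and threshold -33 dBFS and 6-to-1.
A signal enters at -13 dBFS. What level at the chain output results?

-27.75 dBFS

Stage 1: -13 dBFS is 3 dB over -16 dBFS; at 3:1 that becomes 1 dB over, giving -15 dBFS.
Stage 2: -15 dBFS is 12 dB over -27 dBFS; at 8:1 that becomes 1.5 dB over, giving -25.5 dBFS.
Stage 3: -25.5 dBFS is 7.5 dB over -33 dBFS; at 6:1 that becomes 1.25 dB over, giving -31.75 dBFS; +4 dB make-up → -27.75 dBFS.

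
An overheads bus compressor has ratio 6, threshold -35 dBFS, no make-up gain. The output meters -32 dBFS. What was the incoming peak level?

Post-compression overshoot = -32 − (-35) = 3 dB.
Input overshoot = R × output overshoot = 18 dB → input = -35 + 18 = -17 dBFS.

-17 dBFS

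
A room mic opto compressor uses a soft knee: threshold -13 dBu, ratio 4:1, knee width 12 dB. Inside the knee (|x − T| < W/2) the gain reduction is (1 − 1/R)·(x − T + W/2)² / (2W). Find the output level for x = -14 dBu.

-14.78125 dBu

x − T + W/2 = -14 − (-13) + 6 = 5.
GR = (1 − 1/4) × 5² / 24 = 0.75 × 25 / 24 = 0.78125 dB.
Output = -14 − 0.78125 = -14.78125 dBu.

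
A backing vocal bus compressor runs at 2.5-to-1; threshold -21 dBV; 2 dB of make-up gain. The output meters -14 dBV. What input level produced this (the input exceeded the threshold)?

-8.5 dBV

Stripping the +2 dB make-up gives -16 dBV at the gain stage.
Post-compression overshoot = -16 − (-21) = 5 dB.
Undo the ratio: input overshoot = 5 × 2.5 = 12.5 dB, giving input = -8.5 dBV.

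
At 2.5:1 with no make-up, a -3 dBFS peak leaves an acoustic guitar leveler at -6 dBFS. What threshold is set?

-8 dBFS

Input is 5 dB above T (since output overshoot × R = input overshoot: (-6 − T)·2.5 = -3 − T gives T = -8 dBFS).
Check: -8 + (-3 − (-8))/2.5 = -8 + 2 = -6 dBFS. ✓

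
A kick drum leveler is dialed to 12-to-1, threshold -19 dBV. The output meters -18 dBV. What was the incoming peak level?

-7 dBV

Post-compression overshoot = -18 − (-19) = 1 dB.
Input overshoot = R × output overshoot = 12 dB → input = -19 + 12 = -7 dBV.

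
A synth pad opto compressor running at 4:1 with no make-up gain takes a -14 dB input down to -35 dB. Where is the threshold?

-42 dB

Gain reduction = -14 − (-35) = 21 dB; output overshoot = GR / (R − 1) = 21 / 3 = 7 dB.
Threshold = output − output overshoot = -35 − 7 = -42 dB.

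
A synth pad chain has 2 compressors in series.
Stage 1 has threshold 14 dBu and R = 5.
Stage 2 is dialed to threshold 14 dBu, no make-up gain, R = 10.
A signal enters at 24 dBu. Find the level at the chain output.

14.2 dBu

Stage 1: 10 dB above 14 dBu, reduced 5:1 to 2 dB above → 16 dBu.
Stage 2: 2 dB above 14 dBu, reduced 10:1 to 0.2 dB above → 14.2 dBu.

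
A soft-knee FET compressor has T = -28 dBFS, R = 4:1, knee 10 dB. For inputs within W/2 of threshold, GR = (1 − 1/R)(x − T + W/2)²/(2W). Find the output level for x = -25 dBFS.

-27.4 dBFS

x − T + W/2 = -25 − (-28) + 5 = 8.
GR = (1 − 1/4) × 8² / 20 = 0.75 × 64 / 20 = 2.4 dB.
Output = -25 − 2.4 = -27.4 dBFS.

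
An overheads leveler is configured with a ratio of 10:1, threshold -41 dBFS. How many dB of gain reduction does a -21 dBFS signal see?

18 dB

Overshoot = -21 − (-41) = 20 dB.
At 10:1, output sits 20/10 = 2 dB above threshold.
GR = overshoot in − overshoot out = 20 − 2 = 18 dB.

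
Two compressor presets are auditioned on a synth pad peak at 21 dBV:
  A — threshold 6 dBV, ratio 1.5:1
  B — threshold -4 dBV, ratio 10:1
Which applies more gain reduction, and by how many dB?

A: overshoot 15 dB → output overshoot 10 dB → GR 5 dB.
B: overshoot 25 dB → output overshoot 2.5 dB → GR 22.5 dB.
Difference: 17.5 dB in favour of B.

B, by 17.5 dB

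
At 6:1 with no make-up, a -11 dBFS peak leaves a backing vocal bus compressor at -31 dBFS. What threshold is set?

Gain reduction = -11 − (-31) = 20 dB; output overshoot = GR / (R − 1) = 20 / 5 = 4 dB.
Threshold = output − output overshoot = -31 − 4 = -35 dBFS.

-35 dBFS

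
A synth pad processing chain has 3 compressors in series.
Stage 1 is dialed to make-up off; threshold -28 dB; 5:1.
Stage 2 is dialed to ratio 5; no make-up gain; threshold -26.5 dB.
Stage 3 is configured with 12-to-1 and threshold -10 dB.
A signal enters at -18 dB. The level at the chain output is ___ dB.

Stage 1: overshoot 10 dB → 10/5 = 2 dB → -26 dB.
Stage 2: -26 dB is 0.5 dB over -26.5 dB; at 5:1 that becomes 0.1 dB over, giving -26.4 dB.
Stage 3: below threshold (-26.4 ≤ -10); passes unchanged; output -26.4 dB.

-26.4 dB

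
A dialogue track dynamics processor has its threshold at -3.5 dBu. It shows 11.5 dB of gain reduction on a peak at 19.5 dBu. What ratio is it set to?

Input overshoot = 19.5 − (-3.5) = 23 dB.
Output overshoot = 23 − 11.5 = 11.5 dB.
Ratio = input overshoot / output overshoot = 23 / 11.5 = 2.

2:1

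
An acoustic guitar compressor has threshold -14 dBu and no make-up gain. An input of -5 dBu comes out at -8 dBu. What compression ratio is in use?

1.5:1

Input overshoot = -5 − (-14) = 9 dB; output overshoot = -8 − (-14) = 6 dB.
Ratio = 9 / 6 = 1.5.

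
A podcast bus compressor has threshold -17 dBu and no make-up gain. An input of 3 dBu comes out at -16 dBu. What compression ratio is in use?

20:1

Input overshoot = 3 − (-17) = 20 dB; output overshoot = -16 − (-17) = 1 dB.
Ratio = 20 / 1 = 20.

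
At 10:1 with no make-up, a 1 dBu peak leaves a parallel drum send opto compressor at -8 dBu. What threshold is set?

-9 dBu

Let T be the threshold. Output overshoot = (input overshoot)/R, so -8 − T = (1 − T)/10.
10·(-8 − T) = 1 − T → 9·T = -80 − 1 = -81.
T = -81/9 = -9 dBu.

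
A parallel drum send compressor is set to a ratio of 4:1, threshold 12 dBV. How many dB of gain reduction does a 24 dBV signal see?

9 dB

The signal is 12 dB above threshold.
At 4:1, output sits 12/4 = 3 dB above threshold.
So the signal is attenuated by 12 − 3 = 9 dB.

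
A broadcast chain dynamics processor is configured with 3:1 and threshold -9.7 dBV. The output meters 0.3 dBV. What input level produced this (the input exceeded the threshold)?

That's 10 dB above the -9.7 dBV threshold.
Before 3:1 compression the overshoot was 10 × 3 = 30 dB, so input = -9.7 + 30 = 20.3 dBV.

20.3 dBV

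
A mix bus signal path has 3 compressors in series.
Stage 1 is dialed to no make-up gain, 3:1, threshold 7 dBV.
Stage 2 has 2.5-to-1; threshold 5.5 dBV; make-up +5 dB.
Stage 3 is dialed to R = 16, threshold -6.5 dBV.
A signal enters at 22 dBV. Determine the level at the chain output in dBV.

-5.275 dBV

Stage 1: overshoot 15 dB → 15/3 = 5 dB → 12 dBV.
Stage 2: 6.5 dB above 5.5 dBV, reduced 2.5:1 to 2.6 dB above → 8.1 dBV; +5 dB make-up → 13.1 dBV.
Stage 3: overshoot 19.6 dB → 19.6/16 = 1.225 dB → -5.275 dBV.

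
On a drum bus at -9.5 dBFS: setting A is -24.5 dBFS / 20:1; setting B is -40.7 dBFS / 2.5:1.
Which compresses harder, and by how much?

A: overshoot 15 dB → output overshoot 0.75 dB → GR 14.25 dB.
B: overshoot 31.2 dB → output overshoot 12.48 dB → GR 18.72 dB.
Difference: 4.47 dB in favour of B.

B, by 4.47 dB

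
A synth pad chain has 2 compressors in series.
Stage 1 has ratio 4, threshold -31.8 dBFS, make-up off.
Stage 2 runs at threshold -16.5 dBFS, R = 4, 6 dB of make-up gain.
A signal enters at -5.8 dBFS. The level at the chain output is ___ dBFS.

Stage 1: overshoot 26 dB → 26/4 = 6.5 dB → -25.3 dBFS.
Stage 2: -25.3 dBFS is at or below the -16.5 dBFS threshold — no compression; make-up brings it to -19.3 dBFS.

-19.3 dBFS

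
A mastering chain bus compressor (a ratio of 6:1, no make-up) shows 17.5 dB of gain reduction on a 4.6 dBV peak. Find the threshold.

Input is 21 dB above T (since output overshoot × R = input overshoot: (-12.9 − T)·6 = 4.6 − T gives T = -16.4 dBV).
Check: -16.4 + (4.6 − (-16.4))/6 = -16.4 + 3.5 = -12.9 dBV. ✓

-16.4 dBV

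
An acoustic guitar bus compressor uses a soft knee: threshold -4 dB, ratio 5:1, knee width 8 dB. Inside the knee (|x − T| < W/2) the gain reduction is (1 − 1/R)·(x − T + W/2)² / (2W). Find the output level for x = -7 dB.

x − T + W/2 = -7 − (-4) + 4 = 1.
GR = (1 − 1/5) × 1² / 16 = 0.8 × 1 / 16 = 0.05 dB.
Output = -7 − 0.05 = -7.05 dB.

-7.05 dB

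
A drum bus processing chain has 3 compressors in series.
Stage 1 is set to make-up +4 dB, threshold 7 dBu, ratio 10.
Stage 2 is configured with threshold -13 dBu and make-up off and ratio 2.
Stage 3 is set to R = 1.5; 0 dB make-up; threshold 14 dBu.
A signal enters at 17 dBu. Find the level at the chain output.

Stage 1: 17 dBu is 10 dB over 7 dBu; at 10:1 that becomes 1 dB over, giving 8 dBu; +4 dB make-up → 12 dBu.
Stage 2: 12 dBu is 25 dB over -13 dBu; at 2:1 that becomes 12.5 dB over, giving -0.5 dBu.
Stage 3: below threshold (-0.5 ≤ 14); passes unchanged; output -0.5 dBu.

-0.5 dBu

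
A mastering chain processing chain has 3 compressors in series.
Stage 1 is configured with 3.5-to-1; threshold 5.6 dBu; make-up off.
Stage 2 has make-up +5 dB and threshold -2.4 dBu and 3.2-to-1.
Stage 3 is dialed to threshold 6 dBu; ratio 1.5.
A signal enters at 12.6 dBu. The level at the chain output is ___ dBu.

Stage 1: 12.6 dBu is 7 dB over 5.6 dBu; at 3.5:1 that becomes 2 dB over, giving 7.6 dBu.
Stage 2: 10 dB above -2.4 dBu, reduced 3.2:1 to 3.125 dB above → 0.725 dBu; +5 dB make-up → 5.725 dBu.
Stage 3: below threshold (5.725 ≤ 6); passes unchanged; output 5.725 dBu.

5.725 dBu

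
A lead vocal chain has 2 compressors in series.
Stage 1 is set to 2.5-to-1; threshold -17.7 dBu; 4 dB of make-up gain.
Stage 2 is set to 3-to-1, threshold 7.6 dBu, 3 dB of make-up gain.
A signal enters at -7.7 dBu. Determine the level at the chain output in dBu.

Stage 1: -7.7 dBu is 10 dB over -17.7 dBu; at 2.5:1 that becomes 4 dB over, giving -13.7 dBu; +4 dB make-up → -9.7 dBu.
Stage 2: -9.7 dBu ≤ 7.6 dBu, so stage 2 doesn't engage; make-up brings it to -6.7 dBu.

-6.7 dBu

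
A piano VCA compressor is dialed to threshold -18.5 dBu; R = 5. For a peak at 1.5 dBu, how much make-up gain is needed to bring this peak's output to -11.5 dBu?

3 dB

Without make-up, output = threshold + overshoot/5 = -18.5 + 4 = -14.5 dBu.
Gap to target: 3 dB.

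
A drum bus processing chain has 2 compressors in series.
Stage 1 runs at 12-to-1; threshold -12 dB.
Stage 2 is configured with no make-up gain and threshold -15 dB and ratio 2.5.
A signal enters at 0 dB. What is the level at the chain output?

-13.4 dB

Stage 1: 12 dB above -12 dB, reduced 12:1 to 1 dB above → -11 dB.
Stage 2: overshoot 4 dB → 4/2.5 = 1.6 dB → -13.4 dB.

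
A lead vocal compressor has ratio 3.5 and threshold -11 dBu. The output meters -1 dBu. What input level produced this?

That's 10 dB above the -11 dBu threshold.
Before 3.5:1 compression the overshoot was 10 × 3.5 = 35 dB, so input = -11 + 35 = 24 dBu.

24 dBu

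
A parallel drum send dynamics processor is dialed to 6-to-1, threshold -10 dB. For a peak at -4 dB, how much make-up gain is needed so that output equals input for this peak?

5 dB

Without make-up, output = threshold + overshoot/6 = -10 + 1 = -9 dB.
Gap to target: 5 dB.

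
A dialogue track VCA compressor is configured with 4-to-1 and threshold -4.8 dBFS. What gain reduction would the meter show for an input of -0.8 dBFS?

The signal is 4 dB above threshold.
At 4:1, output sits 4/4 = 1 dB above threshold.
Gain reduction = 4 − 1 = 3 dB.

3 dB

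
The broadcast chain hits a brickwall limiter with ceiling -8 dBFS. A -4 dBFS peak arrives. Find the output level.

A brickwall limiter is an ∞:1 compressor: any input above the ceiling is clamped to -8 dBFS.

-8 dBFS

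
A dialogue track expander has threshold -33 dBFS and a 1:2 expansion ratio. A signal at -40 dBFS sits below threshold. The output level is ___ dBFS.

-47 dBFS

Below threshold, a 1:2 expander applies gain = (2−1)×(T − x) of attenuation.
(2−1) × 7 = 7 dB, so output = -40 − 7 = -47 dBFS.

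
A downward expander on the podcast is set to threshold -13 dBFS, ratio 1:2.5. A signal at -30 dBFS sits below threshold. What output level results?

-55.5 dBFS

Below threshold, a 1:2.5 expander applies gain = (2.5−1)×(T − x) of attenuation.
(2.5−1) × 17 = 25.5 dB, so output = -30 − 25.5 = -55.5 dBFS.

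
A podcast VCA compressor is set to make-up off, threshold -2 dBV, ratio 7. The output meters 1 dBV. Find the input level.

The compressed level sits 1 − (-2) = 3 dB over threshold.
Undo the ratio: input overshoot = 3 × 7 = 21 dB, giving input = 19 dBV.

19 dBV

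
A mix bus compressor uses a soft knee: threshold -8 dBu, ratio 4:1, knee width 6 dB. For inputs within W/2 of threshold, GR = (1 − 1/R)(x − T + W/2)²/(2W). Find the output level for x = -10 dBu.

-10.0625 dBu

x − T + W/2 = -10 − (-8) + 3 = 1.
GR = (1 − 1/4) × 1² / 12 = 0.75 × 1 / 12 = 0.0625 dB.
Output = -10 − 0.0625 = -10.0625 dBu.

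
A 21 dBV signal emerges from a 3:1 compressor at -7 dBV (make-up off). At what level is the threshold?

Input is 42 dB above T (since output overshoot × R = input overshoot: (-7 − T)·3 = 21 − T gives T = -21 dBV).
Check: -21 + (21 − (-21))/3 = -21 + 14 = -7 dBV. ✓

-21 dBV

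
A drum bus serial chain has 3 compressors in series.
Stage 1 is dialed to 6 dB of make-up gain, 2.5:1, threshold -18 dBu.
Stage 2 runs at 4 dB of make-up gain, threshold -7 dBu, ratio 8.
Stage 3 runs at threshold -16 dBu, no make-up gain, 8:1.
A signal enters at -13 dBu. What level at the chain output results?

-14.75 dBu

Stage 1: overshoot 5 dB → 5/2.5 = 2 dB → -16 dBu; +6 dB make-up → -10 dBu.
Stage 2: -10 dBu is at or below the -7 dBu threshold — no compression; make-up brings it to -6 dBu.
Stage 3: overshoot 10 dB → 10/8 = 1.25 dB → -14.75 dBu.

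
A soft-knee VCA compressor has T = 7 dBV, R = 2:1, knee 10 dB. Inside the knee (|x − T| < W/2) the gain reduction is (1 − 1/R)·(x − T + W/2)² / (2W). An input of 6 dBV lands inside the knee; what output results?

5.6 dBV

x − T + W/2 = 6 − 7 + 5 = 4.
GR = (1 − 1/2) × 4² / 20 = 0.5 × 16 / 20 = 0.4 dB.
Output = 6 − 0.4 = 5.6 dBV.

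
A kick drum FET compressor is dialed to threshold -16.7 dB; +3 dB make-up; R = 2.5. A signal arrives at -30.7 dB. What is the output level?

-30.7 dB is 14 dB below the -16.7 dB threshold, so no gain reduction is applied.
Make-up gain adds 3 dB: -30.7 + 3 = -27.7 dB.

-27.7 dB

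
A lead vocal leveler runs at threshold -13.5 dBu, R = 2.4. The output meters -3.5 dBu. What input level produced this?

That's 10 dB above the -13.5 dBu threshold.
Input overshoot = R × output overshoot = 24 dB → input = -13.5 + 24 = 10.5 dBu.

10.5 dBu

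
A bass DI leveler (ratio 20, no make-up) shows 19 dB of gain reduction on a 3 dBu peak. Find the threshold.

-17 dBu

Gain reduction = 3 − (-16) = 19 dB; output overshoot = GR / (R − 1) = 19 / 19 = 1 dB.
Threshold = output − output overshoot = -16 − 1 = -17 dBu.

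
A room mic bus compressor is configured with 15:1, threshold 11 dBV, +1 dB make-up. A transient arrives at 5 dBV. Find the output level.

5 dBV is 6 dB below the 11 dBV threshold, so no gain reduction is applied.
Make-up gain adds 1 dB: 5 + 1 = 6 dBV.

6 dBV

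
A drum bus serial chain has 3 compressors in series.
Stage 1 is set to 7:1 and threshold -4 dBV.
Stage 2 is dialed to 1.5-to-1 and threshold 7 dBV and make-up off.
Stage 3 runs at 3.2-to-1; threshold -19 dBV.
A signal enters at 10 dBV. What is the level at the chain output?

-13.6875 dBV

Stage 1: overshoot 14 dB → 14/7 = 2 dB → -2 dBV.
Stage 2: below threshold (-2 ≤ 7); passes unchanged; output -2 dBV.
Stage 3: overshoot 17 dB → 17/3.2 = 5.3125 dB → -13.6875 dBV.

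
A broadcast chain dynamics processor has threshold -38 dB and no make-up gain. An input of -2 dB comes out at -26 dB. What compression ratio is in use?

Input overshoot = -2 − (-38) = 36 dB; output overshoot = -26 − (-38) = 12 dB.
Ratio = 36 / 12 = 3.

3:1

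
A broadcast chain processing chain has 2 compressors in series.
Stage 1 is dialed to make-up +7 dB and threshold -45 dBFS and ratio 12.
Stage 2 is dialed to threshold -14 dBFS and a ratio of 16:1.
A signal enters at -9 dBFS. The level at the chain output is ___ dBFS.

-35 dBFS

Stage 1: 36 dB above -45 dBFS, reduced 12:1 to 3 dB above → -42 dBFS; +7 dB make-up → -35 dBFS.
Stage 2: -35 dBFS is at or below the -14 dBFS threshold — no compression; output -35 dBFS.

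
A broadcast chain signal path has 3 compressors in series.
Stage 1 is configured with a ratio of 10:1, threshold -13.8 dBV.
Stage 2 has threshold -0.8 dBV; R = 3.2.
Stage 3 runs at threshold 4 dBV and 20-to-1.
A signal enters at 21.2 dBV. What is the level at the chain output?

Stage 1: overshoot 35 dB → 35/10 = 3.5 dB → -10.3 dBV.
Stage 2: below threshold (-10.3 ≤ -0.8); passes unchanged; output -10.3 dBV.
Stage 3: below threshold (-10.3 ≤ 4); passes unchanged; output -10.3 dBV.

-10.3 dBV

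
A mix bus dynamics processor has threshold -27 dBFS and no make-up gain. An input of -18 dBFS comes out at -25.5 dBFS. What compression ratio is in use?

6:1

Input overshoot = -18 − (-27) = 9 dB; output overshoot = -25.5 − (-27) = 1.5 dB.
Ratio = 9 / 1.5 = 6.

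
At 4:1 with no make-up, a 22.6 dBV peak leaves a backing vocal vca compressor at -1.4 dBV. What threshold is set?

Input is 32 dB above T (since output overshoot × R = input overshoot: (-1.4 − T)·4 = 22.6 − T gives T = -9.4 dBV).
Check: -9.4 + (22.6 − (-9.4))/4 = -9.4 + 8 = -1.4 dBV. ✓

-9.4 dBV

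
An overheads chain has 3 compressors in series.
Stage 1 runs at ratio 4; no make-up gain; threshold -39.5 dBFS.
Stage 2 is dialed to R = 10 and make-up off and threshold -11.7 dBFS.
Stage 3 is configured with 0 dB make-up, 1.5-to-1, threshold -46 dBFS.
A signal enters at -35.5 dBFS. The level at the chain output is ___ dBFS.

-41 dBFS

Stage 1: -35.5 dBFS is 4 dB over -39.5 dBFS; at 4:1 that becomes 1 dB over, giving -38.5 dBFS.
Stage 2: below threshold (-38.5 ≤ -11.7); passes unchanged; output -38.5 dBFS.
Stage 3: 7.5 dB above -46 dBFS, reduced 1.5:1 to 5 dB above → -41 dBFS.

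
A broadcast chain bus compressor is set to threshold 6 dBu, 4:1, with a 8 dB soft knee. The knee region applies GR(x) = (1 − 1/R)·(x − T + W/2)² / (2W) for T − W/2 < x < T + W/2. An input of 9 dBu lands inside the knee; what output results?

x − T + W/2 = 9 − 6 + 4 = 7.
GR = (1 − 1/4) × 7² / 16 = 0.75 × 49 / 16 = 2.296875 dB.
Output = 9 − 2.296875 = 6.703125 dBu.

6.703125 dBu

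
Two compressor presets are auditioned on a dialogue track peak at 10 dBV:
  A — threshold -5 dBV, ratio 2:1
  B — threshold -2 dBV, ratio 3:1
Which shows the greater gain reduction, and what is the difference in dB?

B, by 0.5 dB

A: 15 dB over, compressed to 7.5 dB over, so 7.5 dB of GR.
B: 12 dB over, compressed to 4 dB over, so 8 dB of GR.
B applies 0.5 dB more gain reduction.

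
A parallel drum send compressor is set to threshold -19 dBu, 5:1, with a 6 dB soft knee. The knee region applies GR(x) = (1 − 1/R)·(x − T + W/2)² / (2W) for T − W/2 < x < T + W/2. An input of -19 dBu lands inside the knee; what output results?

x − T + W/2 = -19 − (-19) + 3 = 3.
GR = (1 − 1/5) × 3² / 12 = 0.8 × 9 / 12 = 0.6 dB.
Output = -19 − 0.6 = -19.6 dBu.

-19.6 dBu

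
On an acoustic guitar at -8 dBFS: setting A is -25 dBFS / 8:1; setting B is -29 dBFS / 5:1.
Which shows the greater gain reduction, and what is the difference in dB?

A: overshoot 17 dB → output overshoot 2.125 dB → GR 14.875 dB.
B: overshoot 21 dB → output overshoot 4.2 dB → GR 16.8 dB.
B reduces 1.925 dB more.

B, by 1.925 dB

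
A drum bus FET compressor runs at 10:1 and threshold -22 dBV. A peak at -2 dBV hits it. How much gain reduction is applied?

18 dB

Overshoot = -2 − (-22) = 20 dB.
At 10:1, output sits 20/10 = 2 dB above threshold.
So the signal is attenuated by 20 − 2 = 18 dB.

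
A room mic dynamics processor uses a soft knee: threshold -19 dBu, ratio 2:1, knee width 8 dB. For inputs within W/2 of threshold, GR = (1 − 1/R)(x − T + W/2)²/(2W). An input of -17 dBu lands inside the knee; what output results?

x − T + W/2 = -17 − (-19) + 4 = 6.
GR = (1 − 1/2) × 6² / 16 = 0.5 × 36 / 16 = 1.125 dB.
Output = -17 − 1.125 = -18.125 dBu.

-18.125 dBu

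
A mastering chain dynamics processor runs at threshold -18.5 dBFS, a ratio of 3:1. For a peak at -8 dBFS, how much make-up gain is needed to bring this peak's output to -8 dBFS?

Overshoot 10.5 dB → 10.5/3 = 3.5 dB after compression, so the compressed level is -18.5 + 3.5 = -15 dBFS.
Make-up = target − compressed = -8 − (-15) = 7 dB.

7 dB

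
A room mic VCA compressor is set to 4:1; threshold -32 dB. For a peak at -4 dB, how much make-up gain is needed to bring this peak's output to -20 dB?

Overshoot 28 dB → 28/4 = 7 dB after compression, so the compressed level is -32 + 7 = -25 dB.
Make-up = target − compressed = -20 − (-25) = 5 dB.

5 dB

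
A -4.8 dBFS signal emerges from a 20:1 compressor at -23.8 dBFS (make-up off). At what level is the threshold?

-24.8 dBFS

Input is 20 dB above T (since output overshoot × R = input overshoot: (-23.8 − T)·20 = -4.8 − T gives T = -24.8 dBFS).
Check: -24.8 + (-4.8 − (-24.8))/20 = -24.8 + 1 = -23.8 dBFS. ✓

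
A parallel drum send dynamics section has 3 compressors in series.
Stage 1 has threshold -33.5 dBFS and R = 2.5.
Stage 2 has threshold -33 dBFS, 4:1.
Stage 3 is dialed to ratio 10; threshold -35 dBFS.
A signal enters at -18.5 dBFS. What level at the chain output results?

-34.6625 dBFS

Stage 1: overshoot 15 dB → 15/2.5 = 6 dB → -27.5 dBFS.
Stage 2: -27.5 dBFS is 5.5 dB over -33 dBFS; at 4:1 that becomes 1.375 dB over, giving -31.625 dBFS.
Stage 3: 3.375 dB above -35 dBFS, reduced 10:1 to 0.3375 dB above → -34.6625 dBFS.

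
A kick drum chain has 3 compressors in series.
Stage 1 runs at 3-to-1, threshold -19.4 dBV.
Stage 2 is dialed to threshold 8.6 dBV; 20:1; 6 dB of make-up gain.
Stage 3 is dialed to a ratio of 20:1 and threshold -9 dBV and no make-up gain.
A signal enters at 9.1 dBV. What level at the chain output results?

Stage 1: overshoot 28.5 dB → 28.5/3 = 9.5 dB → -9.9 dBV.
Stage 2: -9.9 dBV ≤ 8.6 dBV, so stage 2 doesn't engage; make-up brings it to -3.9 dBV.
Stage 3: overshoot 5.1 dB → 5.1/20 = 0.255 dB → -8.745 dBV.

-8.745 dBV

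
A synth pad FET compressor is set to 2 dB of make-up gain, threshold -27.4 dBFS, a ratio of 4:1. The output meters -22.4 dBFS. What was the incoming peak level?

-15.4 dBFS

Stripping the +2 dB make-up gives -24.4 dBFS at the gain stage.
That's 3 dB above the -27.4 dBFS threshold.
Undo the ratio: input overshoot = 3 × 4 = 12 dB, giving input = -15.4 dBFS.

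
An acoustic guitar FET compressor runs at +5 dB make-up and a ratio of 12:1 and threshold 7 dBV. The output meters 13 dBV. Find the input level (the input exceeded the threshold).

Stripping the +5 dB make-up gives 8 dBV at the gain stage.
The compressed level sits 8 − 7 = 1 dB over threshold.
Undo the ratio: input overshoot = 1 × 12 = 12 dB, giving input = 19 dBV.

19 dBV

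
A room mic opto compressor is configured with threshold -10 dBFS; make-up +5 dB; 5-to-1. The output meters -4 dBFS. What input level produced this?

Remove make-up: -4 − 5 = -9 dBFS.
Post-compression overshoot = -9 − (-10) = 1 dB.
Input overshoot = R × output overshoot = 5 dB → input = -10 + 5 = -5 dBFS.

-5 dBFS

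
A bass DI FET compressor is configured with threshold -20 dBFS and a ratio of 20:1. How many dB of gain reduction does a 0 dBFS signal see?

Overshoot = 0 − (-20) = 20 dB.
After 20:1 compression the overshoot becomes 20/20 = 1 dB.
So the signal is attenuated by 20 − 1 = 19 dB.

19 dB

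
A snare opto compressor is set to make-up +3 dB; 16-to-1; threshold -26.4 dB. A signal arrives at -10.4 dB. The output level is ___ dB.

-22.4 dB

Overshoot: -10.4 − (-26.4) = 16 dB.
16:1 compression reduces that to 16/16 = 1 dB over.
That puts the output at -25.4 dB; make-up adds 3 dB, giving -22.4 dB.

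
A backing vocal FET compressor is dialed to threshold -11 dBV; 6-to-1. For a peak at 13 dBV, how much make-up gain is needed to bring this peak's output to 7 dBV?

Overshoot 24 dB → 24/6 = 4 dB after compression, so the compressed level is -11 + 4 = -7 dBV.
Make-up = target − compressed = 7 − (-7) = 14 dB.

14 dB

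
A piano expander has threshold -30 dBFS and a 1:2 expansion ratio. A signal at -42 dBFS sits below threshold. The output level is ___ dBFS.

-54 dBFS

The input is 12 dB below the -30 dBFS threshold.
A 1:2 expander multiplies undershoot by 2: 12 × 2 = 24 dB below threshold.
Output = -30 − 24 = -54 dBFS.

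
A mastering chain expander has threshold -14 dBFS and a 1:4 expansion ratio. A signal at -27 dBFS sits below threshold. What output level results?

-66 dBFS

The input is 13 dB below the -14 dBFS threshold.
A 1:4 expander multiplies undershoot by 4: 13 × 4 = 52 dB below threshold.
Output = -14 − 52 = -66 dBFS.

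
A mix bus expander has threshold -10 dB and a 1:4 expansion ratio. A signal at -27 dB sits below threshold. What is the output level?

-78 dB

Undershoot = (-10) − (-27) = 17 dB.
At 1:4, that expands to 68 dB under threshold.
Output = -10 − 68 = -78 dB.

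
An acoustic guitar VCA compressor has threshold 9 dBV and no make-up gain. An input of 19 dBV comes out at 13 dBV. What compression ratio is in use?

Input overshoot = 19 − 9 = 10 dB; output overshoot = 13 − 9 = 4 dB.
Ratio = 10 / 4 = 2.5.

2.5:1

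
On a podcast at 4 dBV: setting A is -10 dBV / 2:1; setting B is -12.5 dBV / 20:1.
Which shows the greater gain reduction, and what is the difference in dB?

A: GR = 14 − 14/2 = 7 dB.
B: GR = 16.5 − 16.5/20 = 15.675 dB.
B reduces 8.675 dB more.

B, by 8.675 dB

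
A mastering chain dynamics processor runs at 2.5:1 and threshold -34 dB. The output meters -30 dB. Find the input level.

-24 dB

Post-compression overshoot = -30 − (-34) = 4 dB.
Input overshoot = R × output overshoot = 10 dB → input = -34 + 10 = -24 dB.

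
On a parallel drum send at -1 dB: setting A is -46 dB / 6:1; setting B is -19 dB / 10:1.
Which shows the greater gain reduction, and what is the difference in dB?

A: 45 dB over, compressed to 7.5 dB over, so 37.5 dB of GR.
B: 18 dB over, compressed to 1.8 dB over, so 16.2 dB of GR.
Difference: 21.3 dB in favour of A.

A, by 21.3 dB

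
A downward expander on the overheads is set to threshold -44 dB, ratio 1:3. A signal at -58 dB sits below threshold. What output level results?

Below threshold, a 1:3 expander applies gain = (3−1)×(T − x) of attenuation.
(3−1) × 14 = 28 dB, so output = -58 − 28 = -86 dB.

-86 dB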